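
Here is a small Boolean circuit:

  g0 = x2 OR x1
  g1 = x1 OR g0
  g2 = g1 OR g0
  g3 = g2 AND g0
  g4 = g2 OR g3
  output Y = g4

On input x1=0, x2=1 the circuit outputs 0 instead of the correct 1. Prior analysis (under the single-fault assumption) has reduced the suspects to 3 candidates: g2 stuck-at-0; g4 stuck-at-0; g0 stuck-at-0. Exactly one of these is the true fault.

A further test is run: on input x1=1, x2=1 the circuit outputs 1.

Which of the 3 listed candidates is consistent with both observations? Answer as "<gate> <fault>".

g0 stuck-at-0

Evaluate each candidate on input x1=1, x2=1:
  g2 stuck-at-0: g0=1, g1=1, g2=0 [stuck-at-0], g3=0, g4=0 → 0 — eliminated
  g4 stuck-at-0: g0=1, g1=1, g2=1, g3=1, g4=0 [stuck-at-0] → 0 — eliminated
  g0 stuck-at-0: g0=0 [stuck-at-0], g1=1, g2=1, g3=0, g4=1 → 1 — matches
Only g0 stuck-at-0 reproduces the observed 1.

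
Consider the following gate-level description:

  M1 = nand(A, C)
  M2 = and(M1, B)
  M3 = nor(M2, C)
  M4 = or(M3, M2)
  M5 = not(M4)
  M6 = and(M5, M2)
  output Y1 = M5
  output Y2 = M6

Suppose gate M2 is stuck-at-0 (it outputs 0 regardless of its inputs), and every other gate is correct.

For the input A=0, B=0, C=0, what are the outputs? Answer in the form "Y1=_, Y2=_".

Y1=0, Y2=0

Propagate with M2 forced: M1=1, M2=0 [stuck-at-0], M3=1, M4=1, M5=0, M6=0.
So the outputs are Y1=0, Y2=0. (Same as the fault-free value — the fault is masked on this input.)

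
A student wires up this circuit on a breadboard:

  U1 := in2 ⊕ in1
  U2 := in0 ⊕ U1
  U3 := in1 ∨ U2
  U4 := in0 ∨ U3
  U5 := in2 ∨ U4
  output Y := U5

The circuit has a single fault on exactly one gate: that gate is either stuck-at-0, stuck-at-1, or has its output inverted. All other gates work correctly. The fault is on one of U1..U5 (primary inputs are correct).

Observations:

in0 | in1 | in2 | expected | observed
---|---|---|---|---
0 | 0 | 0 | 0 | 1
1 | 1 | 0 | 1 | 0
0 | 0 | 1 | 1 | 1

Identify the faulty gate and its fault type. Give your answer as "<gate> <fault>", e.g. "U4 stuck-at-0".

Fault-free values for test 1 (in0=0, in1=0, in2=0): U1=0, U2=0, U3=0, U4=0, U5=0, giving Y=0. Observed 1.
Test 1: faults giving observed 1 are {U1 stuck-at-1, U1 inverted output, U2 stuck-at-1, U2 inverted output, U3 stuck-at-1, U3 inverted output, U4 stuck-at-1, U4 inverted output, U5 stuck-at-1, U5 inverted output}.
Test 2 (in0=1, in1=1, in2=0): fault-free U1=1, U2=0, U3=1, U4=1, U5=1 → 1; observed 0. Eliminates U1 stuck-at-1, U1 inverted output, U2 stuck-at-1, U2 inverted output, U3 stuck-at-1, U3 inverted output, U4 stuck-at-1, U5 stuck-at-1.
Test 3 (in0=0, in1=0, in2=1): fault-free U1=1, U2=1, U3=1, U4=1, U5=1 → 1; observed 1. Eliminates U5 inverted output.
Only U4 inverted output is consistent with every test.

U4 inverted output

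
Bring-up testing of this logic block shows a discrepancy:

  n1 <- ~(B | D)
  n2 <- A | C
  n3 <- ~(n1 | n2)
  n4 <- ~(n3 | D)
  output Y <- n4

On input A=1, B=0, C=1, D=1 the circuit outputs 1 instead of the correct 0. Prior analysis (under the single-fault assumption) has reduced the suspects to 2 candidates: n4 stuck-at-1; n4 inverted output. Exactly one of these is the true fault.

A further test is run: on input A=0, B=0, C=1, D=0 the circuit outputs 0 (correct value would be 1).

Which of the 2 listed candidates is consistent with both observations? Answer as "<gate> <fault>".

n4 inverted output

Evaluate each candidate on input A=0, B=0, C=1, D=0:
  n4 stuck-at-1: n1=1, n2=1, n3=0, n4=1 [stuck-at-1] → 1 — eliminated
  n4 inverted output: n1=1, n2=1, n3=0, n4=0 [inverted output] → 0 — matches
Only n4 inverted output reproduces the observed 0.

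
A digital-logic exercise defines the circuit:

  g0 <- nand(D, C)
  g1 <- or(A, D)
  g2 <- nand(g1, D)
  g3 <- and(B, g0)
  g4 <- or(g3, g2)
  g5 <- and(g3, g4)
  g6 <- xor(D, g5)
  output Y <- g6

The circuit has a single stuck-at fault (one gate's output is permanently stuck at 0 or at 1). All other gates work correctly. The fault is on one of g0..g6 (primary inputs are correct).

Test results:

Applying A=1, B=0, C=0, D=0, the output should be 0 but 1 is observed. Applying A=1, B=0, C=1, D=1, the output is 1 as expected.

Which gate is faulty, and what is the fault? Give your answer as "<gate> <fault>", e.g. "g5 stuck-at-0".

Fault-free values for test 1 (A=1, B=0, C=0, D=0): g0=1, g1=1, g2=1, g3=0, g4=1, g5=0, g6=0, giving Y=0. Observed 1.
Test 1: faults giving observed 1 are {g3 stuck-at-1, g5 stuck-at-1, g6 stuck-at-1}.
Test 2 (A=1, B=0, C=1, D=1): fault-free g0=0, g1=1, g2=0, g3=0, g4=0, g5=0, g6=1 → 1; observed 1. Eliminates g3 stuck-at-1, g5 stuck-at-1.
Only g6 stuck-at-1 is consistent with every test.

g6 stuck-at-1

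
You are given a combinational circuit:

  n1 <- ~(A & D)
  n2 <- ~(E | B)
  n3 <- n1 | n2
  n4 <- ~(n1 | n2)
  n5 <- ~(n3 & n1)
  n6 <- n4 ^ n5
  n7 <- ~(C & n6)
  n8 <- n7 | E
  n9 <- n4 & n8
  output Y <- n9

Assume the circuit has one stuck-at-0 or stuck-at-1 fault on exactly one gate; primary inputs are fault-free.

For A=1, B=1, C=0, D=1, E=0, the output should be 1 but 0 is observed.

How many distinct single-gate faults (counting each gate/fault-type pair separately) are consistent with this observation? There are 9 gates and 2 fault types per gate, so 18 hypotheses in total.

6

Fault-free: n1=0, n2=0, n3=0, n4=1, n5=1, n6=0, n7=1, n8=1, n9=1 → 1. Observed 0.
  n1: stuck-at-1 ✓; others ✗
  n2: stuck-at-1 ✓; others ✗
  n3: none of the 2 fault types match ✗
  n4: stuck-at-0 ✓; others ✗
  n5: none of the 2 fault types match ✗
  n6: none of the 2 fault types match ✗
  n7: stuck-at-0 ✓; others ✗
  n8: stuck-at-0 ✓; others ✗
  n9: stuck-at-0 ✓; others ✗
Consistent faults: {n1 stuck-at-1, n2 stuck-at-1, n4 stuck-at-0, n7 stuck-at-0, n8 stuck-at-0, n9 stuck-at-0} — 6 in all.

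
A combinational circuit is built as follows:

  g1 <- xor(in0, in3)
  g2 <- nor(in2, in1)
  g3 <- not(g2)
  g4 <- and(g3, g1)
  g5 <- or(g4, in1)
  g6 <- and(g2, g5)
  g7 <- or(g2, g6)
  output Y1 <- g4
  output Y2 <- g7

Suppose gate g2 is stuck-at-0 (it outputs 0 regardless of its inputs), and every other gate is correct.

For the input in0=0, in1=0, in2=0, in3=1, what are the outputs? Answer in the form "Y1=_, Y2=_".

Propagate with g2 forced: g1=1, g2=0 [stuck-at-0], g3=1, g4=1, g5=1, g6=0, g7=0.
So the outputs are Y1=1, Y2=0. (Without the fault they would be Y1=0, Y2=1.)

Y1=1, Y2=0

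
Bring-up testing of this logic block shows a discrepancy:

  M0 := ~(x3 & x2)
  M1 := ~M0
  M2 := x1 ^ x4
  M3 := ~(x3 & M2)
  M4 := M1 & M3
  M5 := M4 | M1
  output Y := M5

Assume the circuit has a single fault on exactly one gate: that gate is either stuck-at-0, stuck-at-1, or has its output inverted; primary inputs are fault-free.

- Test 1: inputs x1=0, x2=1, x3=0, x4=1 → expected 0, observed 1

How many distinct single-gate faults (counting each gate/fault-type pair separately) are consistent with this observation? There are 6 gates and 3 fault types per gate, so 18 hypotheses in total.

Fault-free: M0=1, M1=0, M2=1, M3=1, M4=0, M5=0 → 0. Observed 1.
  M0: stuck-at-0, inverted output ✓; others ✗
  M1: stuck-at-1, inverted output ✓; others ✗
  M2: none of the 3 fault types match ✗
  M3: none of the 3 fault types match ✗
  M4: stuck-at-1, inverted output ✓; others ✗
  M5: stuck-at-1, inverted output ✓; others ✗
Consistent faults: {M0 stuck-at-0, M0 inverted output, M1 stuck-at-1, M1 inverted output, M4 stuck-at-1, M4 inverted output, M5 stuck-at-1, M5 inverted output} — 8 in all.

8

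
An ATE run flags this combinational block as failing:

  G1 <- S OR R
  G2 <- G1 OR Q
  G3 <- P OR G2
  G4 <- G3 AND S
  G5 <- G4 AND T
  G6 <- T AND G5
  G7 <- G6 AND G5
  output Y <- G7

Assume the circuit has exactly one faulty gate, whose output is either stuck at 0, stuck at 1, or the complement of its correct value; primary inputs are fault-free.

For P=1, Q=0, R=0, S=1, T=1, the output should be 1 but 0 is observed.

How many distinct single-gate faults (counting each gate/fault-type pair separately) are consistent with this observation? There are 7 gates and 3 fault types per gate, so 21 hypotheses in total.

Fault-free: G1=1, G2=1, G3=1, G4=1, G5=1, G6=1, G7=1 → 1. Observed 0.
  G1: none of the 3 fault types match ✗
  G2: none of the 3 fault types match ✗
  G3: stuck-at-0, inverted output ✓; others ✗
  G4: stuck-at-0, inverted output ✓; others ✗
  G5: stuck-at-0, inverted output ✓; others ✗
  G6: stuck-at-0, inverted output ✓; others ✗
  G7: stuck-at-0, inverted output ✓; others ✗
Consistent faults: {G3 stuck-at-0, G3 inverted output, G4 stuck-at-0, G4 inverted output, G5 stuck-at-0, G5 inverted output, G6 stuck-at-0, G6 inverted output, G7 stuck-at-0, G7 inverted output} — 10 in all.

10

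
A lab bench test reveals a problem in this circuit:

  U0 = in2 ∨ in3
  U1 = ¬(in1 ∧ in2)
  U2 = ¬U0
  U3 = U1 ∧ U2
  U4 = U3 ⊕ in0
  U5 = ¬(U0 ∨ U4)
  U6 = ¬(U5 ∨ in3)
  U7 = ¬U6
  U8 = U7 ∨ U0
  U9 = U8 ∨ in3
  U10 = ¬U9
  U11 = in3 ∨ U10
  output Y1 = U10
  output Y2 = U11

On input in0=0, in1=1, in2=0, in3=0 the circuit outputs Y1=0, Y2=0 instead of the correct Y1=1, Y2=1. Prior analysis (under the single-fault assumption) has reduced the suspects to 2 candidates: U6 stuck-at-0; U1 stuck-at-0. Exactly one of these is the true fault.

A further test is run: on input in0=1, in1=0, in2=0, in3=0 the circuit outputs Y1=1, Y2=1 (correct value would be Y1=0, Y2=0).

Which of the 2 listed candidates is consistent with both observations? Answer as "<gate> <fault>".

Evaluate each candidate on input in0=1, in1=0, in2=0, in3=0:
  U6 stuck-at-0: U0=0, U1=1, U2=1, U3=1, U4=0, U5=1, U6=0 [stuck-at-0], U7=1, U8=1, U9=1, U10=0, U11=0 → Y1=0, Y2=0 — eliminated
  U1 stuck-at-0: U0=0, U1=0 [stuck-at-0], U2=1, U3=0, U4=1, U5=0, U6=1, U7=0, U8=0, U9=0, U10=1, U11=1 → Y1=1, Y2=1 — matches
Only U1 stuck-at-0 reproduces the observed Y1=1, Y2=1.

U1 stuck-at-0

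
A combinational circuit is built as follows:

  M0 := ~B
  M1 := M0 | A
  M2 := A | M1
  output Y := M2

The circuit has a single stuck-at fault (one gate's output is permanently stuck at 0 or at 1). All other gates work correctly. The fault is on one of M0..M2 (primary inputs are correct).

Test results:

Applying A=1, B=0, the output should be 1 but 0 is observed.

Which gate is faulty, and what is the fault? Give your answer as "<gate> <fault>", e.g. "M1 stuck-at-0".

M2 stuck-at-0

Fault-free values for test 1 (A=1, B=0): M0=1, M1=1, M2=1, giving Y=1. Observed 0.
Test 1: faults giving observed 0 are {M2 stuck-at-0}.
Only M2 stuck-at-0 is consistent with every test.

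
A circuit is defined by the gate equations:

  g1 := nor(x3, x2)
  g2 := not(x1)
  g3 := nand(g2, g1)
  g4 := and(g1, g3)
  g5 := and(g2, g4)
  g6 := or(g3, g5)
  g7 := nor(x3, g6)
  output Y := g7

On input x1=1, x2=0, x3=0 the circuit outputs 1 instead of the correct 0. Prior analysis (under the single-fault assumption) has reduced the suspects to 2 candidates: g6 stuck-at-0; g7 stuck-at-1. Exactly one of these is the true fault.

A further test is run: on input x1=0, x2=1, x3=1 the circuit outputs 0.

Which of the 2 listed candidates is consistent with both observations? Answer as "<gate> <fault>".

g6 stuck-at-0

Evaluate each candidate on input x1=0, x2=1, x3=1:
  g6 stuck-at-0: g1=0, g2=1, g3=1, g4=0, g5=0, g6=0 [stuck-at-0], g7=0 → 0 — matches
  g7 stuck-at-1: g1=0, g2=1, g3=1, g4=0, g5=0, g6=1, g7=1 [stuck-at-1] → 1 — eliminated
Only g6 stuck-at-0 reproduces the observed 0.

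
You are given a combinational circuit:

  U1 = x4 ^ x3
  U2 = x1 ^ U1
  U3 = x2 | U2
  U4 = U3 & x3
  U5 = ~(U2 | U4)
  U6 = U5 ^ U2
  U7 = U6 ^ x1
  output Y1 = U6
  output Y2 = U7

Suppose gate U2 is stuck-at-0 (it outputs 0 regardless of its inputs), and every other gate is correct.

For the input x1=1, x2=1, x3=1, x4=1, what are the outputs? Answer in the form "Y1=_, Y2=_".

Y1=0, Y2=1

Propagate with U2 forced: U1=0, U2=0 [stuck-at-0], U3=1, U4=1, U5=0, U6=0, U7=1.
So the outputs are Y1=0, Y2=1. (Without the fault they would be Y1=1, Y2=0.)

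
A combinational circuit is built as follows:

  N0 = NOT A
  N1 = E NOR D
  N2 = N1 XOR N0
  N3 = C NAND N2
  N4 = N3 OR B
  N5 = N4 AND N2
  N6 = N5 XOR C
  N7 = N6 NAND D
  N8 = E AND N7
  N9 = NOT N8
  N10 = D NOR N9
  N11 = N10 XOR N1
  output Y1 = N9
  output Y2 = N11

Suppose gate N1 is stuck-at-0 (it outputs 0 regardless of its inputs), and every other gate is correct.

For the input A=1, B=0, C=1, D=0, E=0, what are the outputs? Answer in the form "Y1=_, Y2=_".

Propagate with N1 forced: N0=0, N1=0 [stuck-at-0], N2=0, N3=1, N4=1, N5=0, N6=1, N7=1, N8=0, N9=1, N10=0, N11=0.
So the outputs are Y1=1, Y2=0. (Without the fault they would be Y1=1, Y2=1.)

Y1=1, Y2=0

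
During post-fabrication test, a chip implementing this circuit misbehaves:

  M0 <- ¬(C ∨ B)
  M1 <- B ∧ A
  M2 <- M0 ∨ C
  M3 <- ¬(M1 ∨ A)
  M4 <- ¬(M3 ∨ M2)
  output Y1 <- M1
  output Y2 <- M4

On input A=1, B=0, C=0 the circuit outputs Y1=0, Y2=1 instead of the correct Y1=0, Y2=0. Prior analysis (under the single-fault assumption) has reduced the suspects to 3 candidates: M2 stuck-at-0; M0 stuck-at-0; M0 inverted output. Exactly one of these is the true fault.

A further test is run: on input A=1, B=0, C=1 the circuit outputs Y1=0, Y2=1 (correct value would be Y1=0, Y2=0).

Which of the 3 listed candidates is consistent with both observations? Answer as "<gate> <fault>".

Evaluate each candidate on input A=1, B=0, C=1:
  M2 stuck-at-0: M0=0, M1=0, M2=0 [stuck-at-0], M3=0, M4=1 → Y1=0, Y2=1 — matches
  M0 stuck-at-0: M0=0 [stuck-at-0], M1=0, M2=1, M3=0, M4=0 → Y1=0, Y2=0 — eliminated
  M0 inverted output: M0=1 [inverted output], M1=0, M2=1, M3=0, M4=0 → Y1=0, Y2=0 — eliminated
Only M2 stuck-at-0 reproduces the observed Y1=0, Y2=1.

M2 stuck-at-0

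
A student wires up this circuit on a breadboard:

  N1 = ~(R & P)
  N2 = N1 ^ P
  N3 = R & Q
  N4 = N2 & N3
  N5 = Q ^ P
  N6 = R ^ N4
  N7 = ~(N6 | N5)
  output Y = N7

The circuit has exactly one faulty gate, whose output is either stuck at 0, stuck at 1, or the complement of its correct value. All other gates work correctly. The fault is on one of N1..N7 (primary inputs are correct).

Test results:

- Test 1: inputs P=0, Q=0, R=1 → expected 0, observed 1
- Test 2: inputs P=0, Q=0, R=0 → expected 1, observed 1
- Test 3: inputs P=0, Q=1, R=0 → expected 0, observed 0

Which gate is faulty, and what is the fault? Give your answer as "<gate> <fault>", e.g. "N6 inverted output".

N6 stuck-at-0

Fault-free values for test 1 (P=0, Q=0, R=1): N1=1, N2=1, N3=0, N4=0, N5=0, N6=1, N7=0, giving Y=0. Observed 1.
Test 1: faults giving observed 1 are {N3 stuck-at-1, N3 inverted output, N4 stuck-at-1, N4 inverted output, N6 stuck-at-0, N6 inverted output, N7 stuck-at-1, N7 inverted output}.
Test 2 (P=0, Q=0, R=0): fault-free N1=1, N2=1, N3=0, N4=0, N5=0, N6=0, N7=1 → 1; observed 1. Eliminates N3 stuck-at-1, N3 inverted output, N4 stuck-at-1, N4 inverted output, N6 inverted output, N7 inverted output.
Test 3 (P=0, Q=1, R=0): fault-free N1=1, N2=1, N3=0, N4=0, N5=1, N6=0, N7=0 → 0; observed 0. Eliminates N7 stuck-at-1.
Only N6 stuck-at-0 is consistent with every test.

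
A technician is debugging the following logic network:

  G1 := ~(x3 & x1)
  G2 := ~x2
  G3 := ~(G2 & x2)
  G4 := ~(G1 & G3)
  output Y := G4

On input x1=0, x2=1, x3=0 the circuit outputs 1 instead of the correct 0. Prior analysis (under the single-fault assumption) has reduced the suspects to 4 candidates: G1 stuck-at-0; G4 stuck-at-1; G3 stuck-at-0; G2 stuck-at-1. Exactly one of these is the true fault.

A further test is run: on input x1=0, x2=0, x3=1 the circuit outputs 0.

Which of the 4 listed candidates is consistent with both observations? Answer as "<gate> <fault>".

G2 stuck-at-1

Evaluate each candidate on input x1=0, x2=0, x3=1:
  G1 stuck-at-0: G1=0 [stuck-at-0], G2=1, G3=1, G4=1 → 1 — eliminated
  G4 stuck-at-1: G1=1, G2=1, G3=1, G4=1 [stuck-at-1] → 1 — eliminated
  G3 stuck-at-0: G1=1, G2=1, G3=0 [stuck-at-0], G4=1 → 1 — eliminated
  G2 stuck-at-1: G1=1, G2=1 [stuck-at-1], G3=1, G4=0 → 0 — matches
Only G2 stuck-at-1 reproduces the observed 0.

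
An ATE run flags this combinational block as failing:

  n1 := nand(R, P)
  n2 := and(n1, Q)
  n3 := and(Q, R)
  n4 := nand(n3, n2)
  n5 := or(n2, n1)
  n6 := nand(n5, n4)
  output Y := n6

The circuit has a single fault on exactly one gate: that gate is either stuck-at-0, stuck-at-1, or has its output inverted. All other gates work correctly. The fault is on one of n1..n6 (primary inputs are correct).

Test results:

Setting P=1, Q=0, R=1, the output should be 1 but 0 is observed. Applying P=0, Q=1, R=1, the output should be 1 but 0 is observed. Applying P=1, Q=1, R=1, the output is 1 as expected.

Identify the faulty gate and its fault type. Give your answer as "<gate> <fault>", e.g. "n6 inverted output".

n2 inverted output

Fault-free values for test 1 (P=1, Q=0, R=1): n1=0, n2=0, n3=0, n4=1, n5=0, n6=1, giving Y=1. Observed 0.
Test 1: faults giving observed 0 are {n1 stuck-at-1, n1 inverted output, n2 stuck-at-1, n2 inverted output, n5 stuck-at-1, n5 inverted output, n6 stuck-at-0, n6 inverted output}.
Test 2 (P=0, Q=1, R=1): fault-free n1=1, n2=1, n3=1, n4=0, n5=1, n6=1 → 1; observed 0. Eliminates n1 stuck-at-1, n1 inverted output, n2 stuck-at-1, n5 stuck-at-1, n5 inverted output.
Test 3 (P=1, Q=1, R=1): fault-free n1=0, n2=0, n3=1, n4=1, n5=0, n6=1 → 1; observed 1. Eliminates n6 stuck-at-0, n6 inverted output.
Only n2 inverted output is consistent with every test.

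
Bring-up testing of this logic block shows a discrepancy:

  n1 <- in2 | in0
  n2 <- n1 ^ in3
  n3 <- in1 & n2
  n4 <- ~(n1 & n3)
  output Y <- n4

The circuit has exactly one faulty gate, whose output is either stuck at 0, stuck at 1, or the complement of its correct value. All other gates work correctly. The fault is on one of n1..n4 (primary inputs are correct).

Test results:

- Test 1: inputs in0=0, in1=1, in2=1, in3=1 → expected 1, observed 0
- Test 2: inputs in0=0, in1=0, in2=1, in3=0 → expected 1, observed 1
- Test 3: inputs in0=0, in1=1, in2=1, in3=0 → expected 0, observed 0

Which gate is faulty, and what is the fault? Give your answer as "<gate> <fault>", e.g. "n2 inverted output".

n2 stuck-at-1

Fault-free values for test 1 (in0=0, in1=1, in2=1, in3=1): n1=1, n2=0, n3=0, n4=1, giving Y=1. Observed 0.
Test 1: faults giving observed 0 are {n2 stuck-at-1, n2 inverted output, n3 stuck-at-1, n3 inverted output, n4 stuck-at-0, n4 inverted output}.
Test 2 (in0=0, in1=0, in2=1, in3=0): fault-free n1=1, n2=1, n3=0, n4=1 → 1; observed 1. Eliminates n3 stuck-at-1, n3 inverted output, n4 stuck-at-0, n4 inverted output.
Test 3 (in0=0, in1=1, in2=1, in3=0): fault-free n1=1, n2=1, n3=1, n4=0 → 0; observed 0. Eliminates n2 inverted output.
Only n2 stuck-at-1 is consistent with every test.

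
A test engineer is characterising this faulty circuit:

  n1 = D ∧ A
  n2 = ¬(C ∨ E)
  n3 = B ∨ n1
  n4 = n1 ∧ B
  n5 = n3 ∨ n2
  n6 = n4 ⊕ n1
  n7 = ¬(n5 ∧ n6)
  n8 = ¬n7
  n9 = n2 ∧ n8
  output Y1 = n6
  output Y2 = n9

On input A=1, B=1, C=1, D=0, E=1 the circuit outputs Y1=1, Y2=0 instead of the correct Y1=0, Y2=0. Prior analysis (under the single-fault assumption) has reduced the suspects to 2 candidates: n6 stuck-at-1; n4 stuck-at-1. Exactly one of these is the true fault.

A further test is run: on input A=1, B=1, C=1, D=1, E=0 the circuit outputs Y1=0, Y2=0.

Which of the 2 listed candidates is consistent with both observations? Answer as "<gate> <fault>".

n4 stuck-at-1

Evaluate each candidate on input A=1, B=1, C=1, D=1, E=0:
  n6 stuck-at-1: n1=1, n2=0, n3=1, n4=1, n5=1, n6=1 [stuck-at-1], n7=0, n8=1, n9=0 → Y1=1, Y2=0 — eliminated
  n4 stuck-at-1: n1=1, n2=0, n3=1, n4=1 [stuck-at-1], n5=1, n6=0, n7=1, n8=0, n9=0 → Y1=0, Y2=0 — matches
Only n4 stuck-at-1 reproduces the observed Y1=0, Y2=0.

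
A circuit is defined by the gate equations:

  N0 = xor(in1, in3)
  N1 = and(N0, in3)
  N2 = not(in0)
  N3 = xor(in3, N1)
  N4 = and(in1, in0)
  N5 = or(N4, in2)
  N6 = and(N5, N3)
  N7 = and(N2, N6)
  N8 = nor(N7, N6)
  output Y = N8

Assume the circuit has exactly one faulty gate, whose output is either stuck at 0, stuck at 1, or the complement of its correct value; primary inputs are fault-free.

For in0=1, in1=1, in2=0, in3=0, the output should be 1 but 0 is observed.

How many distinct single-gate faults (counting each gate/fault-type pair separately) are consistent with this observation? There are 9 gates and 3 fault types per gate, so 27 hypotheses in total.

Fault-free: N0=1, N1=0, N2=0, N3=0, N4=1, N5=1, N6=0, N7=0, N8=1 → 1. Observed 0.
  N0: none of the 3 fault types match ✗
  N1: stuck-at-1, inverted output ✓; others ✗
  N2: none of the 3 fault types match ✗
  N3: stuck-at-1, inverted output ✓; others ✗
  N4: none of the 3 fault types match ✗
  N5: none of the 3 fault types match ✗
  N6: stuck-at-1, inverted output ✓; others ✗
  N7: stuck-at-1, inverted output ✓; others ✗
  N8: stuck-at-0, inverted output ✓; others ✗
Consistent faults: {N1 stuck-at-1, N1 inverted output, N3 stuck-at-1, N3 inverted output, N6 stuck-at-1, N6 inverted output, N7 stuck-at-1, N7 inverted output, N8 stuck-at-0, N8 inverted output} — 10 in all.

10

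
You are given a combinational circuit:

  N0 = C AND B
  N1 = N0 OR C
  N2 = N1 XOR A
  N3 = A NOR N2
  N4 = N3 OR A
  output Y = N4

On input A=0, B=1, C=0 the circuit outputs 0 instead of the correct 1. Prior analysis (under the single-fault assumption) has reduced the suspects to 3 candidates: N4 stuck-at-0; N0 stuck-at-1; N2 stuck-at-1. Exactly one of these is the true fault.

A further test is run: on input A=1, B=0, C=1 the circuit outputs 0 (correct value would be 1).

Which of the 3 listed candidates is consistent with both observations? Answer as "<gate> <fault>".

Evaluate each candidate on input A=1, B=0, C=1:
  N4 stuck-at-0: N0=0, N1=1, N2=0, N3=0, N4=0 [stuck-at-0] → 0 — matches
  N0 stuck-at-1: N0=1 [stuck-at-1], N1=1, N2=0, N3=0, N4=1 → 1 — eliminated
  N2 stuck-at-1: N0=0, N1=1, N2=1 [stuck-at-1], N3=0, N4=1 → 1 — eliminated
Only N4 stuck-at-0 reproduces the observed 0.

N4 stuck-at-0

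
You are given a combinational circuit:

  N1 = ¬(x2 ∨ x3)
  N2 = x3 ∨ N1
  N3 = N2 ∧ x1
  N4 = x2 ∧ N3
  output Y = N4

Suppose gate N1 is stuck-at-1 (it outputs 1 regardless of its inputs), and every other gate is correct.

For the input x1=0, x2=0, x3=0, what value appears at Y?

Propagate with N1 forced: N1=1 [stuck-at-1], N2=1, N3=0, N4=0.
So Y = 0. (Same as the fault-free value — the fault is masked on this input.)

0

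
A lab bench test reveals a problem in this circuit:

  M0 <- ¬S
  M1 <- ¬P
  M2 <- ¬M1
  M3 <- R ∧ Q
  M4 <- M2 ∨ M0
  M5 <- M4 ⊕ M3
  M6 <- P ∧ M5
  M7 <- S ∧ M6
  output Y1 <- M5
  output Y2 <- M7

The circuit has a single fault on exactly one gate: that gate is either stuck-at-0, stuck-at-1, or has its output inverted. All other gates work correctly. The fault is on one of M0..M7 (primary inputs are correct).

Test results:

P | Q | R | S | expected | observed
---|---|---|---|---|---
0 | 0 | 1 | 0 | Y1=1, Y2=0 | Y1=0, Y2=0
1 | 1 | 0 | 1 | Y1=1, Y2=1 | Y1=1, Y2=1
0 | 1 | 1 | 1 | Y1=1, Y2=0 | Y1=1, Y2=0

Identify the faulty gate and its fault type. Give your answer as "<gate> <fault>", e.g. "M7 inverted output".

Fault-free values for test 1 (P=0, Q=0, R=1, S=0): M0=1, M1=1, M2=0, M3=0, M4=1, M5=1, M6=0, M7=0, giving Y1=1, Y2=0. Observed Y1=0, Y2=0.
Test 1: faults giving observed Y1=0, Y2=0 are {M0 stuck-at-0, M0 inverted output, M3 stuck-at-1, M3 inverted output, M4 stuck-at-0, M4 inverted output, M5 stuck-at-0, M5 inverted output}.
Test 2 (P=1, Q=1, R=0, S=1): fault-free M0=0, M1=0, M2=1, M3=0, M4=1, M5=1, M6=1, M7=1 → Y1=1, Y2=1; observed Y1=1, Y2=1. Eliminates M3 stuck-at-1, M3 inverted output, M4 stuck-at-0, M4 inverted output, M5 stuck-at-0, M5 inverted output.
Test 3 (P=0, Q=1, R=1, S=1): fault-free M0=0, M1=1, M2=0, M3=1, M4=0, M5=1, M6=0, M7=0 → Y1=1, Y2=0; observed Y1=1, Y2=0. Eliminates M0 inverted output.
Only M0 stuck-at-0 is consistent with every test.

M0 stuck-at-0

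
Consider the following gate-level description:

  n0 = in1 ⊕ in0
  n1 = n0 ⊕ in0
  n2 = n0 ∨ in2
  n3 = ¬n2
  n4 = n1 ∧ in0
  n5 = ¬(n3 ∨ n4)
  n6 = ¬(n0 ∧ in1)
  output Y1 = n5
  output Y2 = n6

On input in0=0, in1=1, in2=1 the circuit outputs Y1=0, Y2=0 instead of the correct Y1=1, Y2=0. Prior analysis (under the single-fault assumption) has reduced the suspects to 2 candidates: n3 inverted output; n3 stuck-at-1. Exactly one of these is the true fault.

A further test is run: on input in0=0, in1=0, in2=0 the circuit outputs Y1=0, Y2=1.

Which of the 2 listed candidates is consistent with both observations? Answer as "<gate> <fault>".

Evaluate each candidate on input in0=0, in1=0, in2=0:
  n3 inverted output: n0=0, n1=0, n2=0, n3=0 [inverted output], n4=0, n5=1, n6=1 → Y1=1, Y2=1 — eliminated
  n3 stuck-at-1: n0=0, n1=0, n2=0, n3=1 [stuck-at-1], n4=0, n5=0, n6=1 → Y1=0, Y2=1 — matches
Only n3 stuck-at-1 reproduces the observed Y1=0, Y2=1.

n3 stuck-at-1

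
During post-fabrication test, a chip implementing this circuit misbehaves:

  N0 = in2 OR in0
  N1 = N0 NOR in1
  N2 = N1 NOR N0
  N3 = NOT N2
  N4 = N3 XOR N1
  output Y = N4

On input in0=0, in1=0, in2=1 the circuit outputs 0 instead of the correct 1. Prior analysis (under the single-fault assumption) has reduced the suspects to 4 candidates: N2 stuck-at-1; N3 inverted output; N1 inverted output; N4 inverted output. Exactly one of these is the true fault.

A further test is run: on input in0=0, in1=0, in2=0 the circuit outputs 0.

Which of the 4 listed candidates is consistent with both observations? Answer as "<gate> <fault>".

N1 inverted output

Evaluate each candidate on input in0=0, in1=0, in2=0:
  N2 stuck-at-1: N0=0, N1=1, N2=1 [stuck-at-1], N3=0, N4=1 → 1 — eliminated
  N3 inverted output: N0=0, N1=1, N2=0, N3=0 [inverted output], N4=1 → 1 — eliminated
  N1 inverted output: N0=0, N1=0 [inverted output], N2=1, N3=0, N4=0 → 0 — matches
  N4 inverted output: N0=0, N1=1, N2=0, N3=1, N4=1 [inverted output] → 1 — eliminated
Only N1 inverted output reproduces the observed 0.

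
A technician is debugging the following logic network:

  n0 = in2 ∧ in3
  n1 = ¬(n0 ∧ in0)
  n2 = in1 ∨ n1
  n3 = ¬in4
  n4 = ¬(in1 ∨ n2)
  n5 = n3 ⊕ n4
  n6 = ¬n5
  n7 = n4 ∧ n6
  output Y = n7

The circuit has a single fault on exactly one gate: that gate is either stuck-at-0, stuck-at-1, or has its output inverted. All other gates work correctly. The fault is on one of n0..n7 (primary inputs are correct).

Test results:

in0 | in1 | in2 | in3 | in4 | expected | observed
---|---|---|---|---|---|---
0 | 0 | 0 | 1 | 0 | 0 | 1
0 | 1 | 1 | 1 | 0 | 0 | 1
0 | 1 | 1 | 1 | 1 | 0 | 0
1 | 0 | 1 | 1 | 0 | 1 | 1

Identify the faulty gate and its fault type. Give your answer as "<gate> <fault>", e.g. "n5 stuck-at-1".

Fault-free values for test 1 (in0=0, in1=0, in2=0, in3=1, in4=0): n0=0, n1=1, n2=1, n3=1, n4=0, n5=1, n6=0, n7=0, giving Y=0. Observed 1.
Test 1: faults giving observed 1 are {n1 stuck-at-0, n1 inverted output, n2 stuck-at-0, n2 inverted output, n4 stuck-at-1, n4 inverted output, n7 stuck-at-1, n7 inverted output}.
Test 2 (in0=0, in1=1, in2=1, in3=1, in4=0): fault-free n0=1, n1=1, n2=1, n3=1, n4=0, n5=1, n6=0, n7=0 → 0; observed 1. Eliminates n1 stuck-at-0, n1 inverted output, n2 stuck-at-0, n2 inverted output.
Test 3 (in0=0, in1=1, in2=1, in3=1, in4=1): fault-free n0=1, n1=1, n2=1, n3=0, n4=0, n5=0, n6=1, n7=0 → 0; observed 0. Eliminates n7 stuck-at-1, n7 inverted output.
Test 4 (in0=1, in1=0, in2=1, in3=1, in4=0): fault-free n0=1, n1=0, n2=0, n3=1, n4=1, n5=0, n6=1, n7=1 → 1; observed 1. Eliminates n4 inverted output.
Only n4 stuck-at-1 is consistent with every test.

n4 stuck-at-1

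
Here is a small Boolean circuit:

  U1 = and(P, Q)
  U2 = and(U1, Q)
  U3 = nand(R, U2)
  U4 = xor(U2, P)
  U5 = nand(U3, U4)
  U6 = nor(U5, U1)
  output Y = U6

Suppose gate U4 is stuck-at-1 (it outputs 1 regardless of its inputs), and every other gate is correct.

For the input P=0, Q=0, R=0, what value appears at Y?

1

Propagate with U4 forced: U1=0, U2=0, U3=1, U4=1 [stuck-at-1], U5=0, U6=1.
So Y = 1. (Without the fault it would be 0.)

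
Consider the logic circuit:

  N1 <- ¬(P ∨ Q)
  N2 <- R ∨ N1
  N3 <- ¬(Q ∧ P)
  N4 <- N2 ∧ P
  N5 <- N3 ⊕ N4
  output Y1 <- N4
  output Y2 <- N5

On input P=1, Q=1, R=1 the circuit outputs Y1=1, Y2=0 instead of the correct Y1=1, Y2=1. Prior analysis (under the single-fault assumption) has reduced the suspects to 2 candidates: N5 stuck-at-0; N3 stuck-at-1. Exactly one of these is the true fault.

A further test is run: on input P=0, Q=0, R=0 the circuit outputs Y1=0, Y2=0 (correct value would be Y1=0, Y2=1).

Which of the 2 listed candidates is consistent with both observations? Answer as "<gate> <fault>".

N5 stuck-at-0

Evaluate each candidate on input P=0, Q=0, R=0:
  N5 stuck-at-0: N1=1, N2=1, N3=1, N4=0, N5=0 [stuck-at-0] → Y1=0, Y2=0 — matches
  N3 stuck-at-1: N1=1, N2=1, N3=1 [stuck-at-1], N4=0, N5=1 → Y1=0, Y2=1 — eliminated
Only N5 stuck-at-0 reproduces the observed Y1=0, Y2=0.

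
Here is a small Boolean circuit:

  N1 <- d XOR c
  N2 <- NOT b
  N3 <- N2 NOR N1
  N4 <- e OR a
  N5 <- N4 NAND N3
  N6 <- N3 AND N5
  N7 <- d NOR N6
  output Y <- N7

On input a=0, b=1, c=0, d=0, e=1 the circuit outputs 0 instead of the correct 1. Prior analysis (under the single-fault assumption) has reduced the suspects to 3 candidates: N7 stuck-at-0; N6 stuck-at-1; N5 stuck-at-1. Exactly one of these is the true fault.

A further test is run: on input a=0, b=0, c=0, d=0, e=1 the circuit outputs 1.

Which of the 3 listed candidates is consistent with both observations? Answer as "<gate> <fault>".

Evaluate each candidate on input a=0, b=0, c=0, d=0, e=1:
  N7 stuck-at-0: N1=0, N2=1, N3=0, N4=1, N5=1, N6=0, N7=0 [stuck-at-0] → 0 — eliminated
  N6 stuck-at-1: N1=0, N2=1, N3=0, N4=1, N5=1, N6=1 [stuck-at-1], N7=0 → 0 — eliminated
  N5 stuck-at-1: N1=0, N2=1, N3=0, N4=1, N5=1 [stuck-at-1], N6=0, N7=1 → 1 — matches
Only N5 stuck-at-1 reproduces the observed 1.

N5 stuck-at-1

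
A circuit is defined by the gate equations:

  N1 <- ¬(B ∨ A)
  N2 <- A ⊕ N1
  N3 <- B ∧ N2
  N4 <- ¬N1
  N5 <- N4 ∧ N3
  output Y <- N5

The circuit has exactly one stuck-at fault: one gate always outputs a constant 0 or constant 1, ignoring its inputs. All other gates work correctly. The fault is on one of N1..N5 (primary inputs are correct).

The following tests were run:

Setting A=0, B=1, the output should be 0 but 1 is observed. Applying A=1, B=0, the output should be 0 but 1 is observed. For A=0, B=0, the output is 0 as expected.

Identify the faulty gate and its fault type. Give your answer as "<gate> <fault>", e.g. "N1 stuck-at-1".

N3 stuck-at-1

Fault-free values for test 1 (A=0, B=1): N1=0, N2=0, N3=0, N4=1, N5=0, giving Y=0. Observed 1.
Test 1: faults giving observed 1 are {N2 stuck-at-1, N3 stuck-at-1, N5 stuck-at-1}.
Test 2 (A=1, B=0): fault-free N1=0, N2=1, N3=0, N4=1, N5=0 → 0; observed 1. Eliminates N2 stuck-at-1.
Test 3 (A=0, B=0): fault-free N1=1, N2=1, N3=0, N4=0, N5=0 → 0; observed 0. Eliminates N5 stuck-at-1.
Only N3 stuck-at-1 is consistent with every test.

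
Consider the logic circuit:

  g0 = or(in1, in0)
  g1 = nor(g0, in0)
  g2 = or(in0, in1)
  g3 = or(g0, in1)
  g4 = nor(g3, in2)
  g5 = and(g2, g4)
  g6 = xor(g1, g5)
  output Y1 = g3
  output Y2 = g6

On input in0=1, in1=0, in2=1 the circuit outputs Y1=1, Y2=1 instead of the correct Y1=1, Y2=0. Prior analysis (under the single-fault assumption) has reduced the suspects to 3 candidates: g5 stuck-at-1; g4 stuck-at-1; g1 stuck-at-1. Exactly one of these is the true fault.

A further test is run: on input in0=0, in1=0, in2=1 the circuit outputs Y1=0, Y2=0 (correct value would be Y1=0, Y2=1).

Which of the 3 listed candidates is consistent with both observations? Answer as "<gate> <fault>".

g5 stuck-at-1

Evaluate each candidate on input in0=0, in1=0, in2=1:
  g5 stuck-at-1: g0=0, g1=1, g2=0, g3=0, g4=0, g5=1 [stuck-at-1], g6=0 → Y1=0, Y2=0 — matches
  g4 stuck-at-1: g0=0, g1=1, g2=0, g3=0, g4=1 [stuck-at-1], g5=0, g6=1 → Y1=0, Y2=1 — eliminated
  g1 stuck-at-1: g0=0, g1=1 [stuck-at-1], g2=0, g3=0, g4=0, g5=0, g6=1 → Y1=0, Y2=1 — eliminated
Only g5 stuck-at-1 reproduces the observed Y1=0, Y2=0.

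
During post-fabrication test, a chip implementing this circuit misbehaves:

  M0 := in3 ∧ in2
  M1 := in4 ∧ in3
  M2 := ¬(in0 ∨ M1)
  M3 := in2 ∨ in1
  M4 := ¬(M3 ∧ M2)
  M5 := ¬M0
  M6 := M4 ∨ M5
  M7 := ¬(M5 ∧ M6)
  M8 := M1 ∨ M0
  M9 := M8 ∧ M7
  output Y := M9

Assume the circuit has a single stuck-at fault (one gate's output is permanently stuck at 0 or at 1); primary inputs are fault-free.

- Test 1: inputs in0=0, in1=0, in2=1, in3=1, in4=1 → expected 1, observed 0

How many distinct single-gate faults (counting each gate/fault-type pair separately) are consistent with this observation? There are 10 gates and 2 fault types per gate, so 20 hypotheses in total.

Fault-free: M0=1, M1=1, M2=0, M3=1, M4=1, M5=0, M6=1, M7=1, M8=1, M9=1 → 1. Observed 0.
  M0: stuck-at-0 ✓; others ✗
  M1: none of the 2 fault types match ✗
  M2: none of the 2 fault types match ✗
  M3: none of the 2 fault types match ✗
  M4: none of the 2 fault types match ✗
  M5: stuck-at-1 ✓; others ✗
  M6: none of the 2 fault types match ✗
  M7: stuck-at-0 ✓; others ✗
  M8: stuck-at-0 ✓; others ✗
  M9: stuck-at-0 ✓; others ✗
Consistent faults: {M0 stuck-at-0, M5 stuck-at-1, M7 stuck-at-0, M8 stuck-at-0, M9 stuck-at-0} — 5 in all.

5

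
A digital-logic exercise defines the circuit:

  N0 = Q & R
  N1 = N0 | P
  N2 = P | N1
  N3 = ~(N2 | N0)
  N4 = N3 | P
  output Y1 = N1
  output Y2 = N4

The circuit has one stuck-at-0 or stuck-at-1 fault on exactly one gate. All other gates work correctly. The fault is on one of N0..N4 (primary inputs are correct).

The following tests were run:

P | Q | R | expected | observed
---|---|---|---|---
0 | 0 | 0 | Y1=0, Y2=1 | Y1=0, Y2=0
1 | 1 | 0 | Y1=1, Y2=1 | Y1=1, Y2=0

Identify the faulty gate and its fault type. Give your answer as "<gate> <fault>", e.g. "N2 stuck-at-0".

N4 stuck-at-0

Fault-free values for test 1 (P=0, Q=0, R=0): N0=0, N1=0, N2=0, N3=1, N4=1, giving Y1=0, Y2=1. Observed Y1=0, Y2=0.
Test 1: faults giving observed Y1=0, Y2=0 are {N2 stuck-at-1, N3 stuck-at-0, N4 stuck-at-0}.
Test 2 (P=1, Q=1, R=0): fault-free N0=0, N1=1, N2=1, N3=0, N4=1 → Y1=1, Y2=1; observed Y1=1, Y2=0. Eliminates N2 stuck-at-1, N3 stuck-at-0.
Only N4 stuck-at-0 is consistent with every test.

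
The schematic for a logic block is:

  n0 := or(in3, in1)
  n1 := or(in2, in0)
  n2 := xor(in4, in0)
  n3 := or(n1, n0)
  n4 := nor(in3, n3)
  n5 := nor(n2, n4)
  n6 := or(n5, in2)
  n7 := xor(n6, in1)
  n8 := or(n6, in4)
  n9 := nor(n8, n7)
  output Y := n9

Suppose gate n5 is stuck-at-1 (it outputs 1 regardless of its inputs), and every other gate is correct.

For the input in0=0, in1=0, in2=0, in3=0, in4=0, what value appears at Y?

Propagate with n5 forced: n0=0, n1=0, n2=0, n3=0, n4=1, n5=1 [stuck-at-1], n6=1, n7=1, n8=1, n9=0.
So Y = 0. (Without the fault it would be 1.)

0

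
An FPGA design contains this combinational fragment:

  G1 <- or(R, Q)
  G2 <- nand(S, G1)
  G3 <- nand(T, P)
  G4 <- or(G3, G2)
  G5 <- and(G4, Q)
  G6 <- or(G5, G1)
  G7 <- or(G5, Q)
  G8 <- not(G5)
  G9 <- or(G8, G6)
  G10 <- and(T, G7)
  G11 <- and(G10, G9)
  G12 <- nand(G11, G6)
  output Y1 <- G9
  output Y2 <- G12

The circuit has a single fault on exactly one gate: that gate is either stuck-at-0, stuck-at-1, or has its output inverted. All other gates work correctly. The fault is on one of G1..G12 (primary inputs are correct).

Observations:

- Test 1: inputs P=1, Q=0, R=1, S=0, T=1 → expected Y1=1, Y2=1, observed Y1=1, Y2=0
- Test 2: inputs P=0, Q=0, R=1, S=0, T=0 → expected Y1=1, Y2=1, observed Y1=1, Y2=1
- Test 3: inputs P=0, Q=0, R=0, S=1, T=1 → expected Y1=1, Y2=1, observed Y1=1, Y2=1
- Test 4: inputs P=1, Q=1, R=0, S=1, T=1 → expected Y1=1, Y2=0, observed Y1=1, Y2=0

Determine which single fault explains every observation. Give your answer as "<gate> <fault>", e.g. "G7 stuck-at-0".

G7 stuck-at-1

Fault-free values for test 1 (P=1, Q=0, R=1, S=0, T=1): G1=1, G2=1, G3=0, G4=1, G5=0, G6=1, G7=0, G8=1, G9=1, G10=0, G11=0, G12=1, giving Y1=1, Y2=1. Observed Y1=1, Y2=0.
Test 1: faults giving observed Y1=1, Y2=0 are {G5 stuck-at-1, G5 inverted output, G7 stuck-at-1, G7 inverted output, G10 stuck-at-1, G10 inverted output, G11 stuck-at-1, G11 inverted output, G12 stuck-at-0, G12 inverted output}.
Test 2 (P=0, Q=0, R=1, S=0, T=0): fault-free G1=1, G2=1, G3=1, G4=1, G5=0, G6=1, G7=0, G8=1, G9=1, G10=0, G11=0, G12=1 → Y1=1, Y2=1; observed Y1=1, Y2=1. Eliminates G10 stuck-at-1, G10 inverted output, G11 stuck-at-1, G11 inverted output, G12 stuck-at-0, G12 inverted output.
Test 3 (P=0, Q=0, R=0, S=1, T=1): fault-free G1=0, G2=1, G3=1, G4=1, G5=0, G6=0, G7=0, G8=1, G9=1, G10=0, G11=0, G12=1 → Y1=1, Y2=1; observed Y1=1, Y2=1. Eliminates G5 stuck-at-1, G5 inverted output.
Test 4 (P=1, Q=1, R=0, S=1, T=1): fault-free G1=1, G2=0, G3=0, G4=0, G5=0, G6=1, G7=1, G8=1, G9=1, G10=1, G11=1, G12=0 → Y1=1, Y2=0; observed Y1=1, Y2=0. Eliminates G7 inverted output.
Only G7 stuck-at-1 is consistent with every test.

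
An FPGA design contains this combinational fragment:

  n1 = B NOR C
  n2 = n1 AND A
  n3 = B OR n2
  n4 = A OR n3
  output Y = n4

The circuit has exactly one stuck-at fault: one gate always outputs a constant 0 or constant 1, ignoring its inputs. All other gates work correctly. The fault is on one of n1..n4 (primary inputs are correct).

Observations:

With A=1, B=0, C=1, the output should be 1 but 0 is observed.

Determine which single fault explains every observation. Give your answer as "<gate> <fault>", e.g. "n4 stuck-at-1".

n4 stuck-at-0

Fault-free values for test 1 (A=1, B=0, C=1): n1=0, n2=0, n3=0, n4=1, giving Y=1. Observed 0.
Test 1: faults giving observed 0 are {n4 stuck-at-0}.
Only n4 stuck-at-0 is consistent with every test.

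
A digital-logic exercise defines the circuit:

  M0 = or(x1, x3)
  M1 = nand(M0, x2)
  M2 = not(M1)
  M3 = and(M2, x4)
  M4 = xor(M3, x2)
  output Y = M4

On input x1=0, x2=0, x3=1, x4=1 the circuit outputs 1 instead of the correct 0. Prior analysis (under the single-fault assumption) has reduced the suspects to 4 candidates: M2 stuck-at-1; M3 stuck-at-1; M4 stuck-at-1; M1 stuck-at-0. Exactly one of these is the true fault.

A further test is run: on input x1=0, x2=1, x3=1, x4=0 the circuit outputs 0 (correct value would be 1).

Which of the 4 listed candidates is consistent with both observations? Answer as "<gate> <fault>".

Evaluate each candidate on input x1=0, x2=1, x3=1, x4=0:
  M2 stuck-at-1: M0=1, M1=0, M2=1 [stuck-at-1], M3=0, M4=1 → 1 — eliminated
  M3 stuck-at-1: M0=1, M1=0, M2=1, M3=1 [stuck-at-1], M4=0 → 0 — matches
  M4 stuck-at-1: M0=1, M1=0, M2=1, M3=0, M4=1 [stuck-at-1] → 1 — eliminated
  M1 stuck-at-0: M0=1, M1=0 [stuck-at-0], M2=1, M3=0, M4=1 → 1 — eliminated
Only M3 stuck-at-1 reproduces the observed 0.

M3 stuck-at-1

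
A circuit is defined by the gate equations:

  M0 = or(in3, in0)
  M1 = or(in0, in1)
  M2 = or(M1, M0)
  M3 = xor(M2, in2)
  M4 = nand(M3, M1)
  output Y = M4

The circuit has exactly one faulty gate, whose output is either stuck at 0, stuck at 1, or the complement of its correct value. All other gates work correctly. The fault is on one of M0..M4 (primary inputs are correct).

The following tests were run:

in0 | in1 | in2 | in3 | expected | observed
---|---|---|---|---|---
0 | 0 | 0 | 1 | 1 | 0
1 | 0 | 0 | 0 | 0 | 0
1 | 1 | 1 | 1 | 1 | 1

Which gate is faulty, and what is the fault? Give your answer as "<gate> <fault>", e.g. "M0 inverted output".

M1 stuck-at-1

Fault-free values for test 1 (in0=0, in1=0, in2=0, in3=1): M0=1, M1=0, M2=1, M3=1, M4=1, giving Y=1. Observed 0.
Test 1: faults giving observed 0 are {M1 stuck-at-1, M1 inverted output, M4 stuck-at-0, M4 inverted output}.
Test 2 (in0=1, in1=0, in2=0, in3=0): fault-free M0=1, M1=1, M2=1, M3=1, M4=0 → 0; observed 0. Eliminates M1 inverted output, M4 inverted output.
Test 3 (in0=1, in1=1, in2=1, in3=1): fault-free M0=1, M1=1, M2=1, M3=0, M4=1 → 1; observed 1. Eliminates M4 stuck-at-0.
Only M1 stuck-at-1 is consistent with every test.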